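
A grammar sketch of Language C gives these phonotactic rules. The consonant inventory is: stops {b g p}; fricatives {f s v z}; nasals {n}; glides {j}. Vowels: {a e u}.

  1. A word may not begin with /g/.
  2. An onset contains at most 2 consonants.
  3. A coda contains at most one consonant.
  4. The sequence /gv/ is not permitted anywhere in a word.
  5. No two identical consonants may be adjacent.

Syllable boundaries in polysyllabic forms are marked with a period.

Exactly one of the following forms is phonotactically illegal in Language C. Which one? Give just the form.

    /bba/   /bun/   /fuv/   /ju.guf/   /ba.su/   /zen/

/bba/ — violates constraint 5: adjacent identical consonants /bb/ → phonotactically illegal
/bun/ — σ1 onset /b/, coda /n/ ok → phonotactically legal
/fuv/ — σ1 onset /f/, coda /v/ ok → phonotactically legal
/ju.guf/ — σ1 onset /j/, coda /∅/ ok; σ2 onset /g/, coda /f/ ok → phonotactically legal
/ba.su/ — σ1 onset /b/, coda /∅/ ok; σ2 onset /s/, coda /∅/ ok → phonotactically legal
/zen/ — σ1 onset /z/, coda /n/ ok → phonotactically legal

/bba/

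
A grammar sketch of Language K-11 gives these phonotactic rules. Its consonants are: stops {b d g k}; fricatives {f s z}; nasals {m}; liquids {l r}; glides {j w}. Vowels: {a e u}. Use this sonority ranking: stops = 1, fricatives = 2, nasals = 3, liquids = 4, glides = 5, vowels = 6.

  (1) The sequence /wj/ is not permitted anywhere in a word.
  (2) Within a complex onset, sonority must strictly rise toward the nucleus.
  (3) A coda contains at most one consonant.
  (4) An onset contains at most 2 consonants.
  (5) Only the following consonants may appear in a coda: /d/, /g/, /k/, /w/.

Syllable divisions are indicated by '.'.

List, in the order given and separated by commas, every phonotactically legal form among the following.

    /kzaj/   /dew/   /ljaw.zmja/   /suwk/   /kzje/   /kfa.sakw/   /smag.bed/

/kzaj/ — violates constraint 5: syllable 1 coda contains /j/, which is not a licensed coda consonant → phonotactically illegal
/dew/ — σ1 onset /d/, coda /w/ ok → phonotactically legal
/ljaw.zmja/ — violates constraint 4: syllable 2 onset /zmj/ has 3 consonants (> 2) → phonotactically illegal
/suwk/ — violates constraint 3: syllable 1 coda /wk/ has 2 consonants (> 1) → phonotactically illegal
/kzje/ — violates constraint 4: syllable 1 onset /kzj/ has 3 consonants (> 2) → phonotactically illegal
/kfa.sakw/ — violates constraint 3: syllable 2 coda /kw/ has 2 consonants (> 1) → phonotactically illegal
/smag.bed/ — σ1 onset /sm/ (2→3 rises), coda /g/ ok; σ2 onset /b/, coda /d/ ok → phonotactically legal

/dew/, /smag.bed/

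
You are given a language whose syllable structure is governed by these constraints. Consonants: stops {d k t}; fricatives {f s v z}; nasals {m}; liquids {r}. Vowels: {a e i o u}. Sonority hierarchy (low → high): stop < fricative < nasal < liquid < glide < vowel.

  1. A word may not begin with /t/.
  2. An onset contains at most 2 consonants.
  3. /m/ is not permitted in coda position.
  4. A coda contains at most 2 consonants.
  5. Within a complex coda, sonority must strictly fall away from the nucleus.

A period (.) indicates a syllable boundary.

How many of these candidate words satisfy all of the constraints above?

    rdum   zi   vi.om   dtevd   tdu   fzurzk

2

rdum — violates constraint 3: syllable 1 coda contains /m/ → ill-formed
zi — σ1 onset /z/, coda /∅/ ok → well-formed
vi.om — violates constraint 3: syllable 2 coda contains /m/ → ill-formed
dtevd — σ1 onset /dt/ (2C), coda /vd/ (2→1 falls) ok → well-formed
tdu — violates constraint 1: word begins with /t/ → ill-formed
fzurzk — violates constraint 4: syllable 1 coda /rzk/ has 3 consonants (> 2) → ill-formed
Well-formed: zi, dtevd → 2.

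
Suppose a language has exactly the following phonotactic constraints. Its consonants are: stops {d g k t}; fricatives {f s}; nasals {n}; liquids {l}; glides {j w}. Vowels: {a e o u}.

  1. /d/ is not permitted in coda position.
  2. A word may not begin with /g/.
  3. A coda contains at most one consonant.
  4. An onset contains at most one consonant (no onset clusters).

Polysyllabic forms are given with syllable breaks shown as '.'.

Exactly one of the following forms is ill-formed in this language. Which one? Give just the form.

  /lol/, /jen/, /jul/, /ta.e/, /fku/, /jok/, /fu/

/fku/

/lol/ — σ1 onset /l/, coda /l/ ok → well-formed
/jen/ — σ1 onset /j/, coda /n/ ok → well-formed
/jul/ — σ1 onset /j/, coda /l/ ok → well-formed
/ta.e/ — σ1 onset /t/, coda /∅/ ok; σ2 onset /∅/, coda /∅/ ok → well-formed
/fku/ — violates constraint 4: syllable 1 onset /fk/ has 2 consonants (> 1) → ill-formed
/jok/ — σ1 onset /j/, coda /k/ ok → well-formed
/fu/ — σ1 onset /f/, coda /∅/ ok → well-formed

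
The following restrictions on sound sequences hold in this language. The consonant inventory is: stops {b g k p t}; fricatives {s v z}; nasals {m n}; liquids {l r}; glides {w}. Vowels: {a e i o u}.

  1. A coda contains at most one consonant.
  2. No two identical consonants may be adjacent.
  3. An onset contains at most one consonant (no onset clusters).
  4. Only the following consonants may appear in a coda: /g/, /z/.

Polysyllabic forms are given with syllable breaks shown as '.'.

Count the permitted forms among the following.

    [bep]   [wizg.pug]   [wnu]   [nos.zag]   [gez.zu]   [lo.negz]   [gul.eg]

0

[bep] — violates constraint 4: syllable 1 coda contains /p/, which is not a licensed coda consonant → not permitted
[wizg.pug] — violates constraint 1: syllable 1 coda /zg/ has 2 consonants (> 1) → not permitted
[wnu] — violates constraint 3: syllable 1 onset /wn/ has 2 consonants (> 1) → not permitted
[nos.zag] — violates constraint 4: syllable 1 coda contains /s/, which is not a licensed coda consonant → not permitted
[gez.zu] — violates constraint 2: adjacent identical consonants /zz/ → not permitted
[lo.negz] — violates constraint 1: syllable 2 coda /gz/ has 2 consonants (> 1) → not permitted
[gul.eg] — violates constraint 4: syllable 1 coda contains /l/, which is not a licensed coda consonant → not permitted
No form is permitted → 0.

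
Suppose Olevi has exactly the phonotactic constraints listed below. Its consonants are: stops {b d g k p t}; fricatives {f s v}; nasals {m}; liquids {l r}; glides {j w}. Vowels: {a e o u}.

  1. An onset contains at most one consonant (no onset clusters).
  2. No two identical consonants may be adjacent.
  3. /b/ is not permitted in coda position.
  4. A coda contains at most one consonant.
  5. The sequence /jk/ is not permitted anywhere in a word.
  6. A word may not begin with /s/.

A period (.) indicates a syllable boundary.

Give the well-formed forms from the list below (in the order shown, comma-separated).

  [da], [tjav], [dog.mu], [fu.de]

[da] — σ1 onset /d/, coda /∅/ ok → well-formed
[tjav] — violates constraint 1: syllable 1 onset /tj/ has 2 consonants (> 1) → ill-formed
[dog.mu] — σ1 onset /d/, coda /g/ ok; σ2 onset /m/, coda /∅/ ok → well-formed
[fu.de] — σ1 onset /f/, coda /∅/ ok; σ2 onset /d/, coda /∅/ ok → well-formed

[da], [dog.mu], [fu.de]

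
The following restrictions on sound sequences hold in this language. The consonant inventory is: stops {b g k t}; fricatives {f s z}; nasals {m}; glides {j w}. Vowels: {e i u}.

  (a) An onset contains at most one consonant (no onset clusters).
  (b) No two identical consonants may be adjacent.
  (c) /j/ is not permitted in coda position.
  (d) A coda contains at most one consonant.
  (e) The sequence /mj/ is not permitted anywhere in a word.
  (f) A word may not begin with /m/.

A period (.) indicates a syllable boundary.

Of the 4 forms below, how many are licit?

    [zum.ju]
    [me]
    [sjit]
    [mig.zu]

[zum.ju] — violates constraint (e): contains banned sequence /mj/ → illicit
[me] — violates constraint (f): word begins with /m/ → illicit
[sjit] — violates constraint (a): syllable 1 onset /sj/ has 2 consonants (> 1) → illicit
[mig.zu] — violates constraint (f): word begins with /m/ → illicit
No form is licit → 0.

0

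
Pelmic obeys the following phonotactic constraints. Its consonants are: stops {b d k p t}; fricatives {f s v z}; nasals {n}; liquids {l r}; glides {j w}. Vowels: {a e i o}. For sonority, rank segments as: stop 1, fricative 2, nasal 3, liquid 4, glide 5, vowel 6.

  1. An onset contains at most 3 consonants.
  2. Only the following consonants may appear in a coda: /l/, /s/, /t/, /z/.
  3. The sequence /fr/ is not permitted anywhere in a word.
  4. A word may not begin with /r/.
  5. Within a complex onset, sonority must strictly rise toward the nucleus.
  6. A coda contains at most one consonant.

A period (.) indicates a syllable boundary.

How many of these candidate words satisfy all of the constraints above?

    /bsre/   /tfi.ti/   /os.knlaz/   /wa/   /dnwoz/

5

/bsre/ — σ1 onset /bsr/ (1→2→4 rises), coda /∅/ ok → licit
/tfi.ti/ — σ1 onset /tf/ (1→2 rises), coda /∅/ ok; σ2 onset /t/, coda /∅/ ok → licit
/os.knlaz/ — σ1 onset /∅/, coda /s/ ok; σ2 onset /knl/ (1→3→4 rises), coda /z/ ok → licit
/wa/ — σ1 onset /w/, coda /∅/ ok → licit
/dnwoz/ — σ1 onset /dnw/ (1→3→5 rises), coda /z/ ok → licit
Licit: /bsre/, /tfi.ti/, /os.knlaz/, /wa/, /dnwoz/ → 5.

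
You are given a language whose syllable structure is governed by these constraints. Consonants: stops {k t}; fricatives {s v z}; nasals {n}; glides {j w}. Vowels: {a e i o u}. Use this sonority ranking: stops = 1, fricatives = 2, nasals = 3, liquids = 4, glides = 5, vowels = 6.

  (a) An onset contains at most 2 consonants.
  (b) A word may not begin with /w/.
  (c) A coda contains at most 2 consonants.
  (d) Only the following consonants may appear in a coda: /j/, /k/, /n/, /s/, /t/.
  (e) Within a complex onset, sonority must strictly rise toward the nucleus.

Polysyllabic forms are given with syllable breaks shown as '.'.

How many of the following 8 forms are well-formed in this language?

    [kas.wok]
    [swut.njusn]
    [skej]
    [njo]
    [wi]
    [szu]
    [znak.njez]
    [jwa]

3

[kas.wok] — σ1 onset /k/, coda /s/ ok; σ2 onset /w/, coda /k/ ok → well-formed
[swut.njusn] — σ1 onset /sw/ (2→5 rises), coda /t/ ok; σ2 onset /nj/ (3→5 rises), coda /sn/ (2C) ok → well-formed
[skej] — violates constraint (e): syllable 1 onset /sk/: /s/ (fricative, 2) → /k/ (stop, 1) does not rise → ill-formed
[njo] — σ1 onset /nj/ (3→5 rises), coda /∅/ ok → well-formed
[wi] — violates constraint (b): word begins with /w/ → ill-formed
[szu] — violates constraint (e): syllable 1 onset /sz/: /s/ (fricative, 2) → /z/ (fricative, 2) does not rise → ill-formed
[znak.njez] — violates constraint (d): syllable 2 coda contains /z/, which is not a licensed coda consonant → ill-formed
[jwa] — violates constraint (e): syllable 1 onset /jw/: /j/ (glide, 5) → /w/ (glide, 5) does not rise → ill-formed
Well-formed: [kas.wok], [swut.njusn], [njo] → 3.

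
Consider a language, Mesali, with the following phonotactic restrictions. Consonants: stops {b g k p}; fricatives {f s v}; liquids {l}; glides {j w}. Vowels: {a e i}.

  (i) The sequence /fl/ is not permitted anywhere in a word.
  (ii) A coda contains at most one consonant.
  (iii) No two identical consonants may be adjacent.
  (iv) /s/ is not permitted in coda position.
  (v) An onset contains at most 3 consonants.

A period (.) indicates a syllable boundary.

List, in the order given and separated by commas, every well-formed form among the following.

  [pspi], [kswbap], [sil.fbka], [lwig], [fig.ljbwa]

[pspi], [sil.fbka], [lwig]

[pspi] — σ1 onset /psp/ (3C), coda /∅/ ok → well-formed
[kswbap] — violates constraint (v): syllable 1 onset /kswb/ has 4 consonants (> 3) → ill-formed
[sil.fbka] — σ1 onset /s/, coda /l/ ok; σ2 onset /fbk/ (3C), coda /∅/ ok → well-formed
[lwig] — σ1 onset /lw/ (2C), coda /g/ ok → well-formed
[fig.ljbwa] — violates constraint (v): syllable 2 onset /ljbw/ has 4 consonants (> 3) → ill-formed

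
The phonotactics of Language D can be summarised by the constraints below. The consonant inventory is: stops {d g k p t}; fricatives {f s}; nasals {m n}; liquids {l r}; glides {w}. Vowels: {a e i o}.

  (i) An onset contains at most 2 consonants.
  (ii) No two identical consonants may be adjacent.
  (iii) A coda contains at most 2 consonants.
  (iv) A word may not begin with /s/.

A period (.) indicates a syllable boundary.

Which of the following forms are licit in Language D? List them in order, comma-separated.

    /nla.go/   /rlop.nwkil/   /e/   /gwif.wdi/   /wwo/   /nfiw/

/nla.go/, /e/, /gwif.wdi/, /nfiw/

/nla.go/ — σ1 onset /nl/ (2C), coda /∅/ ok; σ2 onset /g/, coda /∅/ ok → licit
/rlop.nwkil/ — violates constraint (i): syllable 2 onset /nwk/ has 3 consonants (> 2) → illicit
/e/ — σ1 onset /∅/, coda /∅/ ok → licit
/gwif.wdi/ — σ1 onset /gw/ (2C), coda /f/ ok; σ2 onset /wd/ (2C), coda /∅/ ok → licit
/wwo/ — violates constraint (ii): adjacent identical consonants /ww/ → illicit
/nfiw/ — σ1 onset /nf/ (2C), coda /w/ ok → licit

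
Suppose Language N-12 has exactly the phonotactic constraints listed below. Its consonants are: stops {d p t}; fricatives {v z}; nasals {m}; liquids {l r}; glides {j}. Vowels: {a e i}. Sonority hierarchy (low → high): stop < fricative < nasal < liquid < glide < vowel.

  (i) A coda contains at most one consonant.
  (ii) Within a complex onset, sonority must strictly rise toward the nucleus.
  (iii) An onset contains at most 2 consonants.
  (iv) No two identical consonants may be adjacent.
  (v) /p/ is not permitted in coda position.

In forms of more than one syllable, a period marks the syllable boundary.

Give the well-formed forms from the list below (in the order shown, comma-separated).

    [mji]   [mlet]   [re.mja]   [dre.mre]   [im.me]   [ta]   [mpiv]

[mji] — σ1 onset /mj/ (3→5 rises), coda /∅/ ok → well-formed
[mlet] — σ1 onset /ml/ (3→4 rises), coda /t/ ok → well-formed
[re.mja] — σ1 onset /r/, coda /∅/ ok; σ2 onset /mj/ (3→5 rises), coda /∅/ ok → well-formed
[dre.mre] — σ1 onset /dr/ (1→4 rises), coda /∅/ ok; σ2 onset /mr/ (3→4 rises), coda /∅/ ok → well-formed
[im.me] — violates constraint (iv): adjacent identical consonants /mm/ → ill-formed
[ta] — σ1 onset /t/, coda /∅/ ok → well-formed
[mpiv] — violates constraint (ii): syllable 1 onset /mp/: /m/ (nasal, 3) → /p/ (stop, 1) does not rise → ill-formed

[mji], [mlet], [re.mja], [dre.mre], [ta]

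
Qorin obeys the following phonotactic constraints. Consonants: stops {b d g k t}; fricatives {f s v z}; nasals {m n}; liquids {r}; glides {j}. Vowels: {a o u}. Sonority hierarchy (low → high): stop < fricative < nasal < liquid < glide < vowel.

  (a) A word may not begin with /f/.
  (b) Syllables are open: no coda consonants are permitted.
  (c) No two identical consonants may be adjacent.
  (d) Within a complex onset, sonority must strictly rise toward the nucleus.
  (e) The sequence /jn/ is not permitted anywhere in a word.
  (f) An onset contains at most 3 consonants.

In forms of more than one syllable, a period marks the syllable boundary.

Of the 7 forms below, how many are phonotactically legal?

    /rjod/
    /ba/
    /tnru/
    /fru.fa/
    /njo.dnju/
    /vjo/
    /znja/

/rjod/ — violates constraint (b): syllable 1 coda /d/ has 1 consonant (> 0) → phonotactically illegal
/ba/ — σ1 onset /b/, coda /∅/ ok → phonotactically legal
/tnru/ — σ1 onset /tnr/ (1→3→4 rises), coda /∅/ ok → phonotactically legal
/fru.fa/ — violates constraint (a): word begins with /f/ → phonotactically illegal
/njo.dnju/ — σ1 onset /nj/ (3→5 rises), coda /∅/ ok; σ2 onset /dnj/ (1→3→5 rises), coda /∅/ ok → phonotactically legal
/vjo/ — σ1 onset /vj/ (2→5 rises), coda /∅/ ok → phonotactically legal
/znja/ — σ1 onset /znj/ (2→3→5 rises), coda /∅/ ok → phonotactically legal
Phonotactically legal: /ba/, /tnru/, /njo.dnju/, /vjo/, /znja/ → 5.

5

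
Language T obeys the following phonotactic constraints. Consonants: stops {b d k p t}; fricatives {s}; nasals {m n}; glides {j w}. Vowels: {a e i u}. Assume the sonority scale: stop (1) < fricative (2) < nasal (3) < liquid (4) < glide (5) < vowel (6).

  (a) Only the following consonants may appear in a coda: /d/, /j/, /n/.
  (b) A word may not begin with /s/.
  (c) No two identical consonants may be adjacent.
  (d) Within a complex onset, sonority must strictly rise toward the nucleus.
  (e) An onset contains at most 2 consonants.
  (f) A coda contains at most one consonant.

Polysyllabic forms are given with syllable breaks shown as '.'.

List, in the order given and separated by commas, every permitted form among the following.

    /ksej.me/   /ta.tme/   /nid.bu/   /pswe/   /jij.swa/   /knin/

/ksej.me/ — σ1 onset /ks/ (1→2 rises), coda /j/ ok; σ2 onset /m/, coda /∅/ ok → permitted
/ta.tme/ — σ1 onset /t/, coda /∅/ ok; σ2 onset /tm/ (1→3 rises), coda /∅/ ok → permitted
/nid.bu/ — σ1 onset /n/, coda /d/ ok; σ2 onset /b/, coda /∅/ ok → permitted
/pswe/ — violates constraint (e): syllable 1 onset /psw/ has 3 consonants (> 2) → not permitted
/jij.swa/ — σ1 onset /j/, coda /j/ ok; σ2 onset /sw/ (2→5 rises), coda /∅/ ok → permitted
/knin/ — σ1 onset /kn/ (1→3 rises), coda /n/ ok → permitted

/ksej.me/, /ta.tme/, /nid.bu/, /jij.swa/, /knin/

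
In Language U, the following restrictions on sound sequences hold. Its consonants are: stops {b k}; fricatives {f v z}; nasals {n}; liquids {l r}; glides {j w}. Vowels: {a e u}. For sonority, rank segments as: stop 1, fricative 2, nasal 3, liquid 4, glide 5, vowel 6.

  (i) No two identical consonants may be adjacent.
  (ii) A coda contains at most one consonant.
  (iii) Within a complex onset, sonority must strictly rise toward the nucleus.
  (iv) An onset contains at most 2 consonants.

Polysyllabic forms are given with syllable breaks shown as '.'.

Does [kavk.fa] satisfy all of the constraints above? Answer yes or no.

[kavk.fa] — violates constraint (ii): syllable 1 coda /vk/ has 2 consonants (> 1) → ill-formed

no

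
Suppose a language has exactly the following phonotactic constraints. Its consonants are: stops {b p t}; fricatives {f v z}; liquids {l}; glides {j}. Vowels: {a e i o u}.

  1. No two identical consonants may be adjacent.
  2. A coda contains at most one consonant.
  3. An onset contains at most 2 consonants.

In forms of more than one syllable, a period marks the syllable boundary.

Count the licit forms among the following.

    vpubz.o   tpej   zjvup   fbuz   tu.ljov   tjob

4

vpubz.o — violates constraint 2: syllable 1 coda /bz/ has 2 consonants (> 1) → illicit
tpej — σ1 onset /tp/ (2C), coda /j/ ok → licit
zjvup — violates constraint 3: syllable 1 onset /zjv/ has 3 consonants (> 2) → illicit
fbuz — σ1 onset /fb/ (2C), coda /z/ ok → licit
tu.ljov — σ1 onset /t/, coda /∅/ ok; σ2 onset /lj/ (2C), coda /v/ ok → licit
tjob — σ1 onset /tj/ (2C), coda /b/ ok → licit
Licit: tpej, fbuz, tu.ljov, tjob → 4.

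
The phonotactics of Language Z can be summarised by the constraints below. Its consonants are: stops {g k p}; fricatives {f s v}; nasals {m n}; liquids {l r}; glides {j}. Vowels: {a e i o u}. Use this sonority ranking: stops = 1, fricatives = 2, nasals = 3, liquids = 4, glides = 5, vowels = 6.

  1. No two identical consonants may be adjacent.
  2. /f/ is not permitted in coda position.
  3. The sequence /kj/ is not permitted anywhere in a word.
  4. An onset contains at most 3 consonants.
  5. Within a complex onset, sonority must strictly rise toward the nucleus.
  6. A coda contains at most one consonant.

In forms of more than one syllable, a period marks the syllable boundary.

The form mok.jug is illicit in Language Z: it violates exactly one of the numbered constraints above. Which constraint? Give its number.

mok.jug: contains banned sequence /kj/.
This is a violation of constraint 3: "The sequence /kj/ is not permitted anywhere in a word."
The remaining constraints (1, 2, 4, 5, 6) are satisfied.

3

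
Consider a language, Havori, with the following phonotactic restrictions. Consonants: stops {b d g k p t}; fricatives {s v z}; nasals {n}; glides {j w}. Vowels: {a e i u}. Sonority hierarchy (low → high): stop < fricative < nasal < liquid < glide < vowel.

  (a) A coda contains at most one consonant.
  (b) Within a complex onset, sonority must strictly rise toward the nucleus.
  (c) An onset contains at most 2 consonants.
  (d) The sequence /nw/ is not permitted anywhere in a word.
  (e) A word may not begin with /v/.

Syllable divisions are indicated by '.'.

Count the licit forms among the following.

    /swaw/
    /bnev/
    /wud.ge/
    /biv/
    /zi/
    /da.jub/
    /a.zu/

7

/swaw/ — σ1 onset /sw/ (2→5 rises), coda /w/ ok → licit
/bnev/ — σ1 onset /bn/ (1→3 rises), coda /v/ ok → licit
/wud.ge/ — σ1 onset /w/, coda /d/ ok; σ2 onset /g/, coda /∅/ ok → licit
/biv/ — σ1 onset /b/, coda /v/ ok → licit
/zi/ — σ1 onset /z/, coda /∅/ ok → licit
/da.jub/ — σ1 onset /d/, coda /∅/ ok; σ2 onset /j/, coda /b/ ok → licit
/a.zu/ — σ1 onset /∅/, coda /∅/ ok; σ2 onset /z/, coda /∅/ ok → licit
Licit: /swaw/, /bnev/, /wud.ge/, /biv/, /zi/, /da.jub/, /a.zu/ → 7.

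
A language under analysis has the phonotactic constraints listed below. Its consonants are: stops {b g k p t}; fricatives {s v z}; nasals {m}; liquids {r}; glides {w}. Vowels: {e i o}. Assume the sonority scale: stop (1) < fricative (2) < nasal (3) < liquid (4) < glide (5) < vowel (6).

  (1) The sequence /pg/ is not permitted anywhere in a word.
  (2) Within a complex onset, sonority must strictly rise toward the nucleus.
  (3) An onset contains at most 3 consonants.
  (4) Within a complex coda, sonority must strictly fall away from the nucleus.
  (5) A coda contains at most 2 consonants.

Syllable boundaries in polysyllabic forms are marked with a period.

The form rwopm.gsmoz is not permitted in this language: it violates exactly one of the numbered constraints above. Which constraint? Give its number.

4

rwopm.gsmoz: syllable 1 coda /pm/: /p/ (stop, 1) → /m/ (nasal, 3) does not fall.
This is a violation of constraint 4: "Within a complex coda, sonority must strictly fall away from the nucleus."
The remaining constraints (1, 2, 3, 5) are satisfied.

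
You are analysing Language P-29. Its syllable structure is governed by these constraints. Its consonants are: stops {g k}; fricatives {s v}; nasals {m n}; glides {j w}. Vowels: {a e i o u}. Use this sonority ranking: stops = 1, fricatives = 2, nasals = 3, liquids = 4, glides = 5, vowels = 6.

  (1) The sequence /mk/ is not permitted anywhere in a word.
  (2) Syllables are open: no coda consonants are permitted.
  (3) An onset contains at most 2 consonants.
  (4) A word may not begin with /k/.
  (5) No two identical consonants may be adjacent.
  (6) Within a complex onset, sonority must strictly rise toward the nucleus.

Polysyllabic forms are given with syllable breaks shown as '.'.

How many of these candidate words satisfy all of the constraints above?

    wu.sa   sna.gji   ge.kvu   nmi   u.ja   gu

5

wu.sa — σ1 onset /w/, coda /∅/ ok; σ2 onset /s/, coda /∅/ ok → licit
sna.gji — σ1 onset /sn/ (2→3 rises), coda /∅/ ok; σ2 onset /gj/ (1→5 rises), coda /∅/ ok → licit
ge.kvu — σ1 onset /g/, coda /∅/ ok; σ2 onset /kv/ (1→2 rises), coda /∅/ ok → licit
nmi — violates constraint 6: syllable 1 onset /nm/: /n/ (nasal, 3) → /m/ (nasal, 3) does not rise → illicit
u.ja — σ1 onset /∅/, coda /∅/ ok; σ2 onset /j/, coda /∅/ ok → licit
gu — σ1 onset /g/, coda /∅/ ok → licit
Licit: wu.sa, sna.gji, ge.kvu, u.ja, gu → 5.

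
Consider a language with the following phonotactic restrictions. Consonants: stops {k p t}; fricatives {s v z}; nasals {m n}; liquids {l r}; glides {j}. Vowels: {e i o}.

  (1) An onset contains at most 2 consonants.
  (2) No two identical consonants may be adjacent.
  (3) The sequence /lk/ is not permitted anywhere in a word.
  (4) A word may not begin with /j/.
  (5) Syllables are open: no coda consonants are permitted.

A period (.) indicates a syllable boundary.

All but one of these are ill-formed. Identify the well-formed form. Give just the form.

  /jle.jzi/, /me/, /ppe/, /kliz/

/jle.jzi/ — violates constraint 4: word begins with /j/ → ill-formed
/me/ — σ1 onset /m/, coda /∅/ ok → well-formed
/ppe/ — violates constraint 2: adjacent identical consonants /pp/ → ill-formed
/kliz/ — violates constraint 5: syllable 1 coda /z/ has 1 consonant (> 0) → ill-formed

/me/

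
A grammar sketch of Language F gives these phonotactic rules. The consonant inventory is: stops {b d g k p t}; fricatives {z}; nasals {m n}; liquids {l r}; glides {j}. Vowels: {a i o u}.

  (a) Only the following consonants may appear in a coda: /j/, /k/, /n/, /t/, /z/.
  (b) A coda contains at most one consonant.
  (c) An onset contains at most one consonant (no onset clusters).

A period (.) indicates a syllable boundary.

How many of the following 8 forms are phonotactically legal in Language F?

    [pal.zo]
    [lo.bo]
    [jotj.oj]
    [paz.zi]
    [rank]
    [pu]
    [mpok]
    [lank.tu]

3

[pal.zo] — violates constraint (a): syllable 1 coda contains /l/, which is not a licensed coda consonant → phonotactically illegal
[lo.bo] — σ1 onset /l/, coda /∅/ ok; σ2 onset /b/, coda /∅/ ok → phonotactically legal
[jotj.oj] — violates constraint (b): syllable 1 coda /tj/ has 2 consonants (> 1) → phonotactically illegal
[paz.zi] — σ1 onset /p/, coda /z/ ok; σ2 onset /z/, coda /∅/ ok → phonotactically legal
[rank] — violates constraint (b): syllable 1 coda /nk/ has 2 consonants (> 1) → phonotactically illegal
[pu] — σ1 onset /p/, coda /∅/ ok → phonotactically legal
[mpok] — violates constraint (c): syllable 1 onset /mp/ has 2 consonants (> 1) → phonotactically illegal
[lank.tu] — violates constraint (b): syllable 1 coda /nk/ has 2 consonants (> 1) → phonotactically illegal
Phonotactically legal: [lo.bo], [paz.zi], [pu] → 3.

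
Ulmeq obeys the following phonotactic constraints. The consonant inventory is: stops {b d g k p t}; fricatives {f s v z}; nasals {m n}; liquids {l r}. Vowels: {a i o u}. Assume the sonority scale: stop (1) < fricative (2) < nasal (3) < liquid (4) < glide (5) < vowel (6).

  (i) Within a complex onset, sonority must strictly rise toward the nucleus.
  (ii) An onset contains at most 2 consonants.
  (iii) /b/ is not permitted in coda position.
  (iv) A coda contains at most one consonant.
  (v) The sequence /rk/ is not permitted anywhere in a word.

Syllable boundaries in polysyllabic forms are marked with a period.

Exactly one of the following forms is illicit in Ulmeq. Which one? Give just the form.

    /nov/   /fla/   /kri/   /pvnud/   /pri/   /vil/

/pvnud/

/nov/ — σ1 onset /n/, coda /v/ ok → licit
/fla/ — σ1 onset /fl/ (2→4 rises), coda /∅/ ok → licit
/kri/ — σ1 onset /kr/ (1→4 rises), coda /∅/ ok → licit
/pvnud/ — violates constraint (ii): syllable 1 onset /pvn/ has 3 consonants (> 2) → illicit
/pri/ — σ1 onset /pr/ (1→4 rises), coda /∅/ ok → licit
/vil/ — σ1 onset /v/, coda /l/ ok → licit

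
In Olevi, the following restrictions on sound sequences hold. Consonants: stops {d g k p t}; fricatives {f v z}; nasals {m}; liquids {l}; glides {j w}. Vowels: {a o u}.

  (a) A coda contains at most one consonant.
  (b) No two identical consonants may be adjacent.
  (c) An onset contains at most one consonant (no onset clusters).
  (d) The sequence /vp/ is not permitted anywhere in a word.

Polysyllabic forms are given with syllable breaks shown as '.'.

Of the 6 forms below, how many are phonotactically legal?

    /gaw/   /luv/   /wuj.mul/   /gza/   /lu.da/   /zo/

/gaw/ — σ1 onset /g/, coda /w/ ok → phonotactically legal
/luv/ — σ1 onset /l/, coda /v/ ok → phonotactically legal
/wuj.mul/ — σ1 onset /w/, coda /j/ ok; σ2 onset /m/, coda /l/ ok → phonotactically legal
/gza/ — violates constraint (c): syllable 1 onset /gz/ has 2 consonants (> 1) → phonotactically illegal
/lu.da/ — σ1 onset /l/, coda /∅/ ok; σ2 onset /d/, coda /∅/ ok → phonotactically legal
/zo/ — σ1 onset /z/, coda /∅/ ok → phonotactically legal
Phonotactically legal: /gaw/, /luv/, /wuj.mul/, /lu.da/, /zo/ → 5.

5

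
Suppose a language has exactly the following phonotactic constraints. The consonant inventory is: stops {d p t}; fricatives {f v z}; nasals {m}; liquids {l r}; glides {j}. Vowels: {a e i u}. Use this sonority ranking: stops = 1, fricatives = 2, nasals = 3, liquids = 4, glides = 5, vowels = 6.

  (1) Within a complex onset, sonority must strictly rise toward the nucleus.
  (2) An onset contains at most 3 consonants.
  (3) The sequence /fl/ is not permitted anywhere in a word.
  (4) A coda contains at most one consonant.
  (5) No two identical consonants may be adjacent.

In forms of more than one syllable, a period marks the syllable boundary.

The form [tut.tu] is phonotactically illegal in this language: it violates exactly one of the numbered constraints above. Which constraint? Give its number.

5

[tut.tu]: adjacent identical consonants /tt/.
This is a violation of constraint 5: "No two identical consonants may be adjacent."
The remaining constraints (1, 2, 3, 4) are satisfied.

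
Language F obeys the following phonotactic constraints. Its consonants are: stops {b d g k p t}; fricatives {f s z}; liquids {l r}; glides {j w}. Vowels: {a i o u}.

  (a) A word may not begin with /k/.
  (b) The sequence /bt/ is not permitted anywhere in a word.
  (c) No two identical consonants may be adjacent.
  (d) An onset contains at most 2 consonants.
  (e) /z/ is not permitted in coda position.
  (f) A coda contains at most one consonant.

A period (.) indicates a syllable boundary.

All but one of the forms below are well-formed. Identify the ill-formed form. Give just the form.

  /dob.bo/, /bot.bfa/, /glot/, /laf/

/dob.bo/ — violates constraint (c): adjacent identical consonants /bb/ → ill-formed
/bot.bfa/ — σ1 onset /b/, coda /t/ ok; σ2 onset /bf/ (2C), coda /∅/ ok → well-formed
/glot/ — σ1 onset /gl/ (2C), coda /t/ ok → well-formed
/laf/ — σ1 onset /l/, coda /f/ ok → well-formed

/dob.bo/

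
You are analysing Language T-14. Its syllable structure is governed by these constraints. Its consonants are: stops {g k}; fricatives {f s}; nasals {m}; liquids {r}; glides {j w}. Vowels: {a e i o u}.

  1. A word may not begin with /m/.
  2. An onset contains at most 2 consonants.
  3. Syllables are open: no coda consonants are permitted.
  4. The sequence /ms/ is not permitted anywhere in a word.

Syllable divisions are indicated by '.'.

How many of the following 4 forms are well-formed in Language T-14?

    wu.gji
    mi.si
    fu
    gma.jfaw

wu.gji — σ1 onset /w/, coda /∅/ ok; σ2 onset /gj/ (2C), coda /∅/ ok → well-formed
mi.si — violates constraint 1: word begins with /m/ → ill-formed
fu — σ1 onset /f/, coda /∅/ ok → well-formed
gma.jfaw — violates constraint 3: syllable 2 coda /w/ has 1 consonant (> 0) → ill-formed
Well-formed: wu.gji, fu → 2.

2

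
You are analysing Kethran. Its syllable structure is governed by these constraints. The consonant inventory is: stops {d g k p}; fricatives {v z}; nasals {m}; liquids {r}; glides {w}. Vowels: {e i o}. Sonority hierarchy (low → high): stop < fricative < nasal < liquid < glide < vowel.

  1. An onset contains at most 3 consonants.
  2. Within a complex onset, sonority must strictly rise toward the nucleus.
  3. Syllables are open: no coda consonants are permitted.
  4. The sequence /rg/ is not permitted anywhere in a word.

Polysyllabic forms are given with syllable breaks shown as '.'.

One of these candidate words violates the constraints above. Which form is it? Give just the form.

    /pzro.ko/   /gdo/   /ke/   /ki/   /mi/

/pzro.ko/ — σ1 onset /pzr/ (1→2→4 rises), coda /∅/ ok; σ2 onset /k/, coda /∅/ ok → well-formed
/gdo/ — violates constraint 2: syllable 1 onset /gd/: /g/ (stop, 1) → /d/ (stop, 1) does not rise → ill-formed
/ke/ — σ1 onset /k/, coda /∅/ ok → well-formed
/ki/ — σ1 onset /k/, coda /∅/ ok → well-formed
/mi/ — σ1 onset /m/, coda /∅/ ok → well-formed

/gdo/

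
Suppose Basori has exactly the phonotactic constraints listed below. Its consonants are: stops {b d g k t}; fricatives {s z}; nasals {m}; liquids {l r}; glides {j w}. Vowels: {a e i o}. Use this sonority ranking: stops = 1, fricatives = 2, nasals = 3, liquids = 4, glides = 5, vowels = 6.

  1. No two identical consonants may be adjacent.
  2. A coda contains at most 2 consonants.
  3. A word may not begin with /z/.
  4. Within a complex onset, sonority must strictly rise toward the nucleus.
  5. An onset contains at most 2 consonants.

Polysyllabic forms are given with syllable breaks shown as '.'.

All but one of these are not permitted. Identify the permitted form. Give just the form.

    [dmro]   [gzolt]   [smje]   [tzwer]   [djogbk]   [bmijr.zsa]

[dmro] — violates constraint 5: syllable 1 onset /dmr/ has 3 consonants (> 2) → not permitted
[gzolt] — σ1 onset /gz/ (1→2 rises), coda /lt/ (2C) ok → permitted
[smje] — violates constraint 5: syllable 1 onset /smj/ has 3 consonants (> 2) → not permitted
[tzwer] — violates constraint 5: syllable 1 onset /tzw/ has 3 consonants (> 2) → not permitted
[djogbk] — violates constraint 2: syllable 1 coda /gbk/ has 3 consonants (> 2) → not permitted
[bmijr.zsa] — violates constraint 4: syllable 2 onset /zs/: /z/ (fricative, 2) → /s/ (fricative, 2) does not rise → not permitted

[gzolt]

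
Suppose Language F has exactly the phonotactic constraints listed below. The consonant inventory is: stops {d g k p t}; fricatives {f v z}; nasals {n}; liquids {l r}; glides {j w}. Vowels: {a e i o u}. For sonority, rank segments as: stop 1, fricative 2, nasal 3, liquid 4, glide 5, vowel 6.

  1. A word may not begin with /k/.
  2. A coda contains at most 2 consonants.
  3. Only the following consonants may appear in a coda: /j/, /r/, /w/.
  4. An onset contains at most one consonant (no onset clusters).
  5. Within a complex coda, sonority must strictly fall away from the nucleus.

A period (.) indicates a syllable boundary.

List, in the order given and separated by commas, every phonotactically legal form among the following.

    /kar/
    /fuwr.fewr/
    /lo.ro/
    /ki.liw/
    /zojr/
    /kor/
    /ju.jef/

/kar/ — violates constraint 1: word begins with /k/ → phonotactically illegal
/fuwr.fewr/ — σ1 onset /f/, coda /wr/ (5→4 falls) ok; σ2 onset /f/, coda /wr/ (5→4 falls) ok → phonotactically legal
/lo.ro/ — σ1 onset /l/, coda /∅/ ok; σ2 onset /r/, coda /∅/ ok → phonotactically legal
/ki.liw/ — violates constraint 1: word begins with /k/ → phonotactically illegal
/zojr/ — σ1 onset /z/, coda /jr/ (5→4 falls) ok → phonotactically legal
/kor/ — violates constraint 1: word begins with /k/ → phonotactically illegal
/ju.jef/ — violates constraint 3: syllable 2 coda contains /f/, which is not a licensed coda consonant → phonotactically illegal

/fuwr.fewr/, /lo.ro/, /zojr/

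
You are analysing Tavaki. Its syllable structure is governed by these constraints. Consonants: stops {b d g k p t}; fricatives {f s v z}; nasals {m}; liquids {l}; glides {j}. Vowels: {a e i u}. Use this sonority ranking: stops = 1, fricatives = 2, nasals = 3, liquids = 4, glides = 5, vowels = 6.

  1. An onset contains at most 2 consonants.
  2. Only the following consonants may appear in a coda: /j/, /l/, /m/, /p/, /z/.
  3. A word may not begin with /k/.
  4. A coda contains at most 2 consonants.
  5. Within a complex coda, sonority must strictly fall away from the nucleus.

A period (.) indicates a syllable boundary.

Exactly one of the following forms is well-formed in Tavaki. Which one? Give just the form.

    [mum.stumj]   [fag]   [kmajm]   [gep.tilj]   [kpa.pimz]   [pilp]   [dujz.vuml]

[pilp]

[mum.stumj] — violates constraint 5: syllable 2 coda /mj/: /m/ (nasal, 3) → /j/ (glide, 5) does not fall → ill-formed
[fag] — violates constraint 2: syllable 1 coda contains /g/, which is not a licensed coda consonant → ill-formed
[kmajm] — violates constraint 3: word begins with /k/ → ill-formed
[gep.tilj] — violates constraint 5: syllable 2 coda /lj/: /l/ (liquid, 4) → /j/ (glide, 5) does not fall → ill-formed
[kpa.pimz] — violates constraint 3: word begins with /k/ → ill-formed
[pilp] — σ1 onset /p/, coda /lp/ (4→1 falls) ok → well-formed
[dujz.vuml] — violates constraint 5: syllable 2 coda /ml/: /m/ (nasal, 3) → /l/ (liquid, 4) does not fall → ill-formed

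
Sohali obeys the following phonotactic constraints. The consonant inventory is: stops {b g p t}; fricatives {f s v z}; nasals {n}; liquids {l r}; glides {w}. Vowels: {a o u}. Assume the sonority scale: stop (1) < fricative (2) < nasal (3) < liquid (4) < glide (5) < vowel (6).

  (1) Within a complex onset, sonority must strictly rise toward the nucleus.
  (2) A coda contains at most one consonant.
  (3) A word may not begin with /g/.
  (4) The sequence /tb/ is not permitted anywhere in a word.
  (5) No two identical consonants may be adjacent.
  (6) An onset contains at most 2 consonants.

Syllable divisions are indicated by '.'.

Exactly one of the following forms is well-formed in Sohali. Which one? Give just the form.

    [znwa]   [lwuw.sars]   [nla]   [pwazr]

[znwa] — violates constraint 6: syllable 1 onset /znw/ has 3 consonants (> 2) → ill-formed
[lwuw.sars] — violates constraint 2: syllable 2 coda /rs/ has 2 consonants (> 1) → ill-formed
[nla] — σ1 onset /nl/ (3→4 rises), coda /∅/ ok → well-formed
[pwazr] — violates constraint 2: syllable 1 coda /zr/ has 2 consonants (> 1) → ill-formed

[nla]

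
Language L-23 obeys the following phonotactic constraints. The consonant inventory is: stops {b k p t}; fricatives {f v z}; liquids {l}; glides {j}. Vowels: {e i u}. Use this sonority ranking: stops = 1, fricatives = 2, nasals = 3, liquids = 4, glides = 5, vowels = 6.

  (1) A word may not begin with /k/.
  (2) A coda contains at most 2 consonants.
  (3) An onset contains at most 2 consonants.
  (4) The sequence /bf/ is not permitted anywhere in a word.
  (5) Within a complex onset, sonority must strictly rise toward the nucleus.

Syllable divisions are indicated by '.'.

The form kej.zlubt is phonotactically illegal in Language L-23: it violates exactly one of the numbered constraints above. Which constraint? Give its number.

1

kej.zlubt: word begins with /k/.
This is a violation of constraint 1: "A word may not begin with /k/."
The remaining constraints (2, 3, 4, 5) are satisfied.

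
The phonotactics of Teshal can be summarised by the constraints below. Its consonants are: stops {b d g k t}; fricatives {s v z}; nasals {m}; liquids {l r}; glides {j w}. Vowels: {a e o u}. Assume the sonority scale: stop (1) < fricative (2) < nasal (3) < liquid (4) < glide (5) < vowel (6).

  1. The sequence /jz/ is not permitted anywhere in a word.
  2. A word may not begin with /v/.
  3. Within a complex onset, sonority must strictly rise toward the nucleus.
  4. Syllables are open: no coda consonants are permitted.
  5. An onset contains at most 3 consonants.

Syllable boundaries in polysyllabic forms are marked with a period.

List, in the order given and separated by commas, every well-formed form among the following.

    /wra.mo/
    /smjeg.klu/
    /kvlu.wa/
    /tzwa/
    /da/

/wra.mo/ — violates constraint 3: syllable 1 onset /wr/: /w/ (glide, 5) → /r/ (liquid, 4) does not rise → ill-formed
/smjeg.klu/ — violates constraint 4: syllable 1 coda /g/ has 1 consonant (> 0) → ill-formed
/kvlu.wa/ — σ1 onset /kvl/ (1→2→4 rises), coda /∅/ ok; σ2 onset /w/, coda /∅/ ok → well-formed
/tzwa/ — σ1 onset /tzw/ (1→2→5 rises), coda /∅/ ok → well-formed
/da/ — σ1 onset /d/, coda /∅/ ok → well-formed

/kvlu.wa/, /tzwa/, /da/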